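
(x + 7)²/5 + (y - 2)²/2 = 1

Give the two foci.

(-7 - √3, 2) and (-7 + √3, 2)

Center (-7, 2). The larger denominator 5 sits under the x-term, so the major axis is horizontal; a² = 5, b² = 2.
c² = a² - b² = 5 - 2 = 3, so c = √3.
Foci lie on the horizontal axis through the center: (h ± c, k).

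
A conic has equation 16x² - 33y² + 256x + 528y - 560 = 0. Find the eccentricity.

Rearranging, 16(x² + 16x) -33(y² - 16y) = 560.
Completing the square gives 16(x + 8)² -33(y - 8)² = 560 + 1024 - 2112 = -528.
Divide by -528: (y - 8)²/16 - (x + 8)²/33 = 1
Hyperbola, center (-8, 8), transverse axis vertical; a² = 16, b² = 33.
c² = a² + b² = 49, so c = 7.
e = c/a = 7/4.

e = 7/4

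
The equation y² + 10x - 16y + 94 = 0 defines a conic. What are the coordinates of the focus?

(-11/2, 8)

Only y is squared. Complete the square in y: (y - 8)² = -10(x + 3).
Vertex (-3, 8); 4p = -10 so p = -5/2. Opens left.
Focus is p units from the vertex along the axis: (h + p, k).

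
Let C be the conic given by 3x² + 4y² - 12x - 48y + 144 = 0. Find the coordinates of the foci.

(1, 6) and (3, 6)

Group: 3(x² - 4x) + 4(y² - 12y) = -144
Completing the square gives 3(x - 2)² + 4(y - 6)² = -144 + 12 + 144 = 12.
Dividing both sides by 12: (x - 2)²/4 + (y - 6)²/3 = 1
Ellipse, center (2, 6), major axis horizontal; a² = 4, b² = 3.
c² = a² - b² = 4 - 3 = 1, so c = 1.
Foci lie on the horizontal axis through the center: (h ± c, k).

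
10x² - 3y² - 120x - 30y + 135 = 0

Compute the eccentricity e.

e = √39/3

10(x² - 12x) -3(y² + 10y) = -135
Complete the square: 10(x - 6)² -3(y + 5)² = -135 + 360 - 75 = 150
Divide through by 150 to get (x - 6)²/15 - (y + 5)²/50 = 1.
Hyperbola, center (6, -5), transverse axis horizontal; a² = 15, b² = 50.
c² = a² + b² = 65, so c = √65.
e = c/a = √65/√15 = √39/3.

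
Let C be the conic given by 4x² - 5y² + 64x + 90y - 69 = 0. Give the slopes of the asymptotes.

2√5/5 and -2√5/5

Group: 4(x² + 16x) -5(y² - 18y) = 69
4(x + 8)² -5(y - 9)² = 69 + 256 - 405 = -80
Divide through by -80 to get (y - 9)²/16 - (x + 8)²/20 = 1.
Hyperbola, center (-8, 9), transverse axis vertical; a² = 16, b² = 20.
For a vertical hyperbola the asymptotes have slope ±a/b.
Here that is ±4/2√5 = ±2√5/5.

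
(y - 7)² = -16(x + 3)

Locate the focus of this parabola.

(-7, 7)

Vertex (-3, 7); 4p = -16 so p = -4. Opens left.
Focus is p units from the vertex along the axis: (h + p, k).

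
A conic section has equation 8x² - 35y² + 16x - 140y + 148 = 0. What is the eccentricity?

Group the x- and y-terms: 8(x² + 2x) -35(y² + 4y) = -148
Completing the square gives 8(x + 1)² -35(y + 2)² = -148 + 8 - 140 = -280.
Dividing both sides by -280: (y + 2)²/8 - (x + 1)²/35 = 1
Hyperbola, center (-1, -2), transverse axis vertical; a² = 8, b² = 35.
c² = a² + b² = 43, so c = √43.
e = c/a = √43/2√2 = √86/4.

e = √86/4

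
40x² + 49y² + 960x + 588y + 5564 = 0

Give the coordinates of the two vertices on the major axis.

Collect terms: 40(x² + 24x) + 49(y² + 12y) = -5564
40(x + 12)² + 49(y + 6)² = -5564 + 5760 + 1764 = 1960
Divide by 1960: (x + 12)²/49 + (y + 6)²/40 = 1
Ellipse, center (-12, -6), major axis horizontal; a² = 49, b² = 40.
a = 7. Vertices at (h ± a, k).

(-19, -6) and (-5, -6)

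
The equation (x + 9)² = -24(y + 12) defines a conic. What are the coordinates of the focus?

Vertex (-9, -12); 4p = -24 so p = -6. Opens down.
Focus is p units from the vertex along the axis: (h, k + p).

(-9, -18)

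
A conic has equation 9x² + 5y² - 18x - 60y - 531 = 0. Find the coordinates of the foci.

(1, -2) and (1, 14)

Group: 9(x² - 2x) + 5(y² - 12y) = 531
9(x - 1)² + 5(y - 6)² = 531 + 9 + 180 = 720
Divide through by 720 to get (x - 1)²/80 + (y - 6)²/144 = 1.
Ellipse, center (1, 6), major axis vertical; a² = 144, b² = 80.
c² = a² - b² = 144 - 80 = 64, so c = 8.
Foci lie on the vertical axis through the center: (h, k ± c).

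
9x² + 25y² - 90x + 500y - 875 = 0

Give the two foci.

(-11, -10) and (21, -10)

Rearranging, 9(x² - 10x) + 25(y² + 20y) = 875.
9(x - 5)² + 25(y + 10)² = 875 + 225 + 2500 = 3600
Divide by 3600: (x - 5)²/400 + (y + 10)²/144 = 1
Ellipse, center (5, -10), major axis horizontal; a² = 400, b² = 144.
c² = a² - b² = 400 - 144 = 256, so c = 16.
Foci lie on the horizontal axis through the center: (h ± c, k).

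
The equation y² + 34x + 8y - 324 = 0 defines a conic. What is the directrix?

x = 37/2

Only y is squared. Complete the square in y: (y + 4)² = -34(x - 10).
Vertex (10, -4); 4p = -34 so p = -17/2. Opens left.
Directrix is the vertical line x = h − p = 10 − (-17/2) = 37/2.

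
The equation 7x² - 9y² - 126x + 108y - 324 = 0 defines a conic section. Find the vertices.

(0, 6) and (18, 6)

Group the x- and y-terms: 7(x² - 18x) -9(y² - 12y) = 324
Completing the square gives 7(x - 9)² -9(y - 6)² = 324 + 567 - 324 = 567.
Divide through by 567 to get (x - 9)²/81 - (y - 6)²/63 = 1.
Hyperbola, center (9, 6), transverse axis horizontal; a² = 81, b² = 63.
a = 9. Vertices at (h ± a, k).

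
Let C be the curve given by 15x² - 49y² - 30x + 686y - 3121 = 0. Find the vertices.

(-6, 7) and (8, 7)

Group the x- and y-terms: 15(x² - 2x) -49(y² - 14y) = 3121
15(x - 1)² -49(y - 7)² = 3121 + 15 - 2401 = 735
Divide through by 735 to get (x - 1)²/49 - (y - 7)²/15 = 1.
Hyperbola, center (1, 7), transverse axis horizontal; a² = 49, b² = 15.
a = 7. Vertices at (h ± a, k).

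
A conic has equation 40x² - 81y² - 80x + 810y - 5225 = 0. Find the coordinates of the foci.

(-10, 5) and (12, 5)

40(x² - 2x) -81(y² - 10y) = 5225
Complete the square: 40(x - 1)² -81(y - 5)² = 5225 + 40 - 2025 = 3240
Dividing both sides by 3240: (x - 1)²/81 - (y - 5)²/40 = 1
Hyperbola, center (1, 5), transverse axis horizontal; a² = 81, b² = 40.
c² = a² + b² = 81 + 40 = 121, so c = 11.
Foci lie on the horizontal axis through the center: (h ± c, k).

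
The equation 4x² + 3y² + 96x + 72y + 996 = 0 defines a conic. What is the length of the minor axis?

2√3

Collect terms: 4(x² + 24x) + 3(y² + 24y) = -996
Completing the square gives 4(x + 12)² + 3(y + 12)² = -996 + 576 + 432 = 12.
Divide through by 12 to get (x + 12)²/3 + (y + 12)²/4 = 1.
Ellipse, center (-12, -12), major axis vertical; a² = 4, b² = 3.
b² = 3 so b = √3; the minor axis has length 2b = 2√3.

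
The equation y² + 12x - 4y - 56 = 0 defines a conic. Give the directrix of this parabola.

x = 8

Only y is squared. Complete the square in y: (y - 2)² = -12(x - 5).
Vertex (5, 2); 4p = -12 so p = -3. Opens left.
Directrix is the vertical line x = h − p = 5 − (-3) = 8.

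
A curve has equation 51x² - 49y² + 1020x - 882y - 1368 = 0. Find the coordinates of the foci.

Group: 51(x² + 20x) -49(y² + 18y) = 1368
Complete the square in x and y: 51(x + 10)² -49(y + 9)² = 1368 + 5100 - 3969 = 2499
Divide through by 2499 to get (x + 10)²/49 - (y + 9)²/51 = 1.
Hyperbola, center (-10, -9), transverse axis horizontal; a² = 49, b² = 51.
c² = a² + b² = 49 + 51 = 100, so c = 10.
Foci lie on the horizontal axis through the center: (h ± c, k).

(-20, -9) and (0, -9)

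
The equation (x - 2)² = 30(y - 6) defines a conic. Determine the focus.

Vertex (2, 6); 4p = 30 so p = 15/2. Opens up.
Focus is p units from the vertex along the axis: (h, k + p).

(2, 27/2)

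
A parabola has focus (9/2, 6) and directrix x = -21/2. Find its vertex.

The vertex is the midpoint between the focus and the directrix along the axis of symmetry.
Axis is horizontal (directrix is vertical). Vertex x-coordinate = (9/2 + (-21/2))/2 = -3; y-coordinate = 6.

(-3, 6)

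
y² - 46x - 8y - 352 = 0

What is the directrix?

Only y is squared. Complete the square in y: (y - 4)² = 46(x + 8).
Vertex (-8, 4); 4p = 46 so p = 23/2. Opens right.
Directrix is the vertical line x = h − p = -8 − (23/2) = -39/2.

x = -39/2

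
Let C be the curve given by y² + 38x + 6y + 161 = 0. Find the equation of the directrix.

x = 11/2

Only y is squared. Complete the square in y: (y + 3)² = -38(x + 4).
Vertex (-4, -3); 4p = -38 so p = -19/2. Opens left.
Directrix is the vertical line x = h − p = -4 − (-19/2) = 11/2.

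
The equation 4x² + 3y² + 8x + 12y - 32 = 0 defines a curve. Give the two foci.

(-1, -4) and (-1, 0)

4(x² + 2x) + 3(y² + 4y) = 32
Completing the square gives 4(x + 1)² + 3(y + 2)² = 32 + 4 + 12 = 48.
Divide through by 48 to get (x + 1)²/12 + (y + 2)²/16 = 1.
Ellipse, center (-1, -2), major axis vertical; a² = 16, b² = 12.
c² = a² - b² = 16 - 12 = 4, so c = 2.
Foci lie on the vertical axis through the center: (h, k ± c).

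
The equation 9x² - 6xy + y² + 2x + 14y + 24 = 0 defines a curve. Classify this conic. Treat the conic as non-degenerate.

A = 9, B = -6, C = 1.
Discriminant B² − 4AC = (-6)² − 4·9·1 = 0.
B² − 4AC = 0 ⇒ parabola.

parabola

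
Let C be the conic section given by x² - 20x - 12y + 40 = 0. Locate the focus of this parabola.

(10, -2)

Only x is squared. Complete the square in x: (x - 10)² = 12(y + 5).
Vertex (10, -5); 4p = 12 so p = 3. Opens up.
Focus is p units from the vertex along the axis: (h, k + p).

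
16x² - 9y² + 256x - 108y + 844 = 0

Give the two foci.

(-8, -11) and (-8, -1)

Group: 16(x² + 16x) -9(y² + 12y) = -844
16(x + 8)² -9(y + 6)² = -844 + 1024 - 324 = -144
Divide by -144: (y + 6)²/16 - (x + 8)²/9 = 1
Hyperbola, center (-8, -6), transverse axis vertical; a² = 16, b² = 9.
c² = a² + b² = 16 + 9 = 25, so c = 5.
Foci lie on the vertical axis through the center: (h, k ± c).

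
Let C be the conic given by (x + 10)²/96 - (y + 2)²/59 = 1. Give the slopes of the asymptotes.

√354/24 and -√354/24

Center (-10, -2). The positive term is the x-term, so the transverse axis is horizontal; a² = 96, b² = 59.
For a horizontal hyperbola the asymptotes have slope ±b/a.
Here that is ±√59/4√6 = ±√354/24.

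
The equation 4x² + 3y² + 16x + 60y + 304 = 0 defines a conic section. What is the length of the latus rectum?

Collect terms: 4(x² + 4x) + 3(y² + 20y) = -304
4(x + 2)² + 3(y + 10)² = -304 + 16 + 300 = 12
Dividing both sides by 12: (x + 2)²/3 + (y + 10)²/4 = 1
Ellipse, center (-2, -10), major axis vertical; a² = 4, b² = 3.
Latus rectum length = 2b²/a = 2·3/2 = 3.

3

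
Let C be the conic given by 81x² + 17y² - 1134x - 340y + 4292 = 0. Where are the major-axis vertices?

Rearranging, 81(x² - 14x) + 17(y² - 20y) = -4292.
81(x - 7)² + 17(y - 10)² = -4292 + 3969 + 1700 = 1377
Dividing both sides by 1377: (x - 7)²/17 + (y - 10)²/81 = 1
Ellipse, center (7, 10), major axis vertical; a² = 81, b² = 17.
a = 9. Vertices at (h, k ± a).

(7, 1) and (7, 19)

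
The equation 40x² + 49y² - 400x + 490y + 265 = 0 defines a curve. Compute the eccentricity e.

Rearranging, 40(x² - 10x) + 49(y² + 10y) = -265.
Completing the square gives 40(x - 5)² + 49(y + 5)² = -265 + 1000 + 1225 = 1960.
Divide through by 1960 to get (x - 5)²/49 + (y + 5)²/40 = 1.
Ellipse, center (5, -5), major axis horizontal; a² = 49, b² = 40.
c² = a² - b² = 9, so c = 3.
e = c/a = 3/7.

e = 3/7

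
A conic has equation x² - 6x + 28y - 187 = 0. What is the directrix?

Only x is squared. Complete the square in x: (x - 3)² = -28(y - 7).
Vertex (3, 7); 4p = -28 so p = -7. Opens down.
Directrix is the horizontal line y = k − p = 7 − (-7) = 14.

y = 14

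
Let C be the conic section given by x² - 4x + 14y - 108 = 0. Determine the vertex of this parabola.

(2, 8)

Only x is squared. Complete the square in x: (x - 2)² = -14(y - 8).
Vertex (2, 8); 4p = -14 so p = -7/2. Opens down.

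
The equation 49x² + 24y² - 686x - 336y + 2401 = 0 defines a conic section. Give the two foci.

(7, 2) and (7, 12)

Rearranging, 49(x² - 14x) + 24(y² - 14y) = -2401.
Complete the square in x and y: 49(x - 7)² + 24(y - 7)² = -2401 + 2401 + 1176 = 1176
Divide by 1176: (x - 7)²/24 + (y - 7)²/49 = 1
Ellipse, center (7, 7), major axis vertical; a² = 49, b² = 24.
c² = a² - b² = 49 - 24 = 25, so c = 5.
Foci lie on the vertical axis through the center: (h, k ± c).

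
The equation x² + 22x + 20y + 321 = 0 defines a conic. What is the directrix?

Only x is squared. Complete the square in x: (x + 11)² = -20(y + 10).
Vertex (-11, -10); 4p = -20 so p = -5. Opens down.
Directrix is the horizontal line y = k − p = -10 − (-5) = -5.

y = -5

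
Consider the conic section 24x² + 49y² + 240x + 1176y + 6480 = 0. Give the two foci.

(-10, -12) and (0, -12)

Group the x- and y-terms: 24(x² + 10x) + 49(y² + 24y) = -6480
24(x + 5)² + 49(y + 12)² = -6480 + 600 + 7056 = 1176
Divide through by 1176 to get (x + 5)²/49 + (y + 12)²/24 = 1.
Ellipse, center (-5, -12), major axis horizontal; a² = 49, b² = 24.
c² = a² - b² = 49 - 24 = 25, so c = 5.
Foci lie on the horizontal axis through the center: (h ± c, k).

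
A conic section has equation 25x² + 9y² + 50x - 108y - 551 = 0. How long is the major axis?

20

Group: 25(x² + 2x) + 9(y² - 12y) = 551
Complete the square: 25(x + 1)² + 9(y - 6)² = 551 + 25 + 324 = 900
Dividing both sides by 900: (x + 1)²/36 + (y - 6)²/100 = 1
Ellipse, center (-1, 6), major axis vertical; a² = 100, b² = 36.
a² = 100 so a = 10; the major axis has length 2a = 20.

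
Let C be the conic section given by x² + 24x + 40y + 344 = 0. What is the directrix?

y = 5

Only x is squared. Complete the square in x: (x + 12)² = -40(y + 5).
Vertex (-12, -5); 4p = -40 so p = -10. Opens down.
Directrix is the horizontal line y = k − p = -5 − (-10) = 5.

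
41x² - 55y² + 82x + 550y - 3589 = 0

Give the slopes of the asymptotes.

√2255/55 and -√2255/55

Rearranging, 41(x² + 2x) -55(y² - 10y) = 3589.
Completing the square gives 41(x + 1)² -55(y - 5)² = 3589 + 41 - 1375 = 2255.
Dividing both sides by 2255: (x + 1)²/55 - (y - 5)²/41 = 1
Hyperbola, center (-1, 5), transverse axis horizontal; a² = 55, b² = 41.
For a horizontal hyperbola the asymptotes have slope ±b/a.
Here that is ±√41/√55 = ±√2255/55.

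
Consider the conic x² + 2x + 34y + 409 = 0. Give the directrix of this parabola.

y = -7/2

Only x is squared. Complete the square in x: (x + 1)² = -34(y + 12).
Vertex (-1, -12); 4p = -34 so p = -17/2. Opens down.
Directrix is the horizontal line y = k − p = -12 − (-17/2) = -7/2.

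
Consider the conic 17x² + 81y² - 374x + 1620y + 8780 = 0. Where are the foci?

Rearranging, 17(x² - 22x) + 81(y² + 20y) = -8780.
17(x - 11)² + 81(y + 10)² = -8780 + 2057 + 8100 = 1377
Dividing both sides by 1377: (x - 11)²/81 + (y + 10)²/17 = 1
Ellipse, center (11, -10), major axis horizontal; a² = 81, b² = 17.
c² = a² - b² = 81 - 17 = 64, so c = 8.
Foci lie on the horizontal axis through the center: (h ± c, k).

(3, -10) and (19, -10)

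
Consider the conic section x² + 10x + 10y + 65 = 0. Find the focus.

Only x is squared. Complete the square in x: (x + 5)² = -10(y + 4).
Vertex (-5, -4); 4p = -10 so p = -5/2. Opens down.
Focus is p units from the vertex along the axis: (h, k + p).

(-5, -13/2)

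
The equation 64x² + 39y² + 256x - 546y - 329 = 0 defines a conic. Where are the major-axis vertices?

Group the x- and y-terms: 64(x² + 4x) + 39(y² - 14y) = 329
Completing the square gives 64(x + 2)² + 39(y - 7)² = 329 + 256 + 1911 = 2496.
Divide by 2496: (x + 2)²/39 + (y - 7)²/64 = 1
Ellipse, center (-2, 7), major axis vertical; a² = 64, b² = 39.
a = 8. Vertices at (h, k ± a).

(-2, -1) and (-2, 15)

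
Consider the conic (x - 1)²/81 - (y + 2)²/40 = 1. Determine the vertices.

Center (1, -2). The positive term is the x-term, so the transverse axis is horizontal; a² = 81, b² = 40.
a = 9. Vertices at (h ± a, k).

(-8, -2) and (10, -2)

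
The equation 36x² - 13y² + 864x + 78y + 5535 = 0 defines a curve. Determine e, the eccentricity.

e = 7/6

Collect terms: 36(x² + 24x) -13(y² - 6y) = -5535
Completing the square gives 36(x + 12)² -13(y - 3)² = -5535 + 5184 - 117 = -468.
Dividing both sides by -468: (y - 3)²/36 - (x + 12)²/13 = 1
Hyperbola, center (-12, 3), transverse axis vertical; a² = 36, b² = 13.
c² = a² + b² = 49, so c = 7.
e = c/a = 7/6.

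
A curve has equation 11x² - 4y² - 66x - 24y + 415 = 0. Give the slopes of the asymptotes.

√11/2 and -√11/2

Collect terms: 11(x² - 6x) -4(y² + 6y) = -415
Completing the square gives 11(x - 3)² -4(y + 3)² = -415 + 99 - 36 = -352.
Dividing both sides by -352: (y + 3)²/88 - (x - 3)²/32 = 1
Hyperbola, center (3, -3), transverse axis vertical; a² = 88, b² = 32.
For a vertical hyperbola the asymptotes have slope ±a/b.
Here that is ±2√22/4√2 = ±√11/2.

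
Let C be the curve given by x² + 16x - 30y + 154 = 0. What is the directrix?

y = -9/2

Only x is squared. Complete the square in x: (x + 8)² = 30(y - 3).
Vertex (-8, 3); 4p = 30 so p = 15/2. Opens up.
Directrix is the horizontal line y = k − p = 3 − (15/2) = -9/2.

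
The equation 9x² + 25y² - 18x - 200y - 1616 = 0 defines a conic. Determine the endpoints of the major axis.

(-14, 4) and (16, 4)

Group the x- and y-terms: 9(x² - 2x) + 25(y² - 8y) = 1616
Complete the square in x and y: 9(x - 1)² + 25(y - 4)² = 1616 + 9 + 400 = 2025
Divide by 2025: (x - 1)²/225 + (y - 4)²/81 = 1
Ellipse, center (1, 4), major axis horizontal; a² = 225, b² = 81.
a = 15. Vertices at (h ± a, k).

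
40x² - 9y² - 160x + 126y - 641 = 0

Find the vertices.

(-1, 7) and (5, 7)

Group: 40(x² - 4x) -9(y² - 14y) = 641
Completing the square gives 40(x - 2)² -9(y - 7)² = 641 + 160 - 441 = 360.
Divide by 360: (x - 2)²/9 - (y - 7)²/40 = 1
Hyperbola, center (2, 7), transverse axis horizontal; a² = 9, b² = 40.
a = 3. Vertices at (h ± a, k).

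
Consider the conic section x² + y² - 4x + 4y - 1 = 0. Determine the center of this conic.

(2, -2)

Collect terms: (x² - 4x) + (y² + 4y) = 1
Complete the square in x and y: (x - 2)² + (y + 2)² = 1 + 4 + 4 = 9
So (x - 2)² + (y + 2)² = 9.
Circle centered at (2, -2) with r² = 9.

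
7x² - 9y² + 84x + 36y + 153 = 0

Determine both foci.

Rearranging, 7(x² + 12x) -9(y² - 4y) = -153.
Completing the square gives 7(x + 6)² -9(y - 2)² = -153 + 252 - 36 = 63.
Divide through by 63 to get (x + 6)²/9 - (y - 2)²/7 = 1.
Hyperbola, center (-6, 2), transverse axis horizontal; a² = 9, b² = 7.
c² = a² + b² = 9 + 7 = 16, so c = 4.
Foci lie on the horizontal axis through the center: (h ± c, k).

(-10, 2) and (-2, 2)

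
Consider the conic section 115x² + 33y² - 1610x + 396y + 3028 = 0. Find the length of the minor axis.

Rearranging, 115(x² - 14x) + 33(y² + 12y) = -3028.
Complete the square in x and y: 115(x - 7)² + 33(y + 6)² = -3028 + 5635 + 1188 = 3795
Dividing both sides by 3795: (x - 7)²/33 + (y + 6)²/115 = 1
Ellipse, center (7, -6), major axis vertical; a² = 115, b² = 33.
b² = 33 so b = √33; the minor axis has length 2b = 2√33.

2√33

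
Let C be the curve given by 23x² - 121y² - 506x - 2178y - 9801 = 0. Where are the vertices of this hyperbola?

(0, -9) and (22, -9)

Group the x- and y-terms: 23(x² - 22x) -121(y² + 18y) = 9801
Complete the square: 23(x - 11)² -121(y + 9)² = 9801 + 2783 - 9801 = 2783
Dividing both sides by 2783: (x - 11)²/121 - (y + 9)²/23 = 1
Hyperbola, center (11, -9), transverse axis horizontal; a² = 121, b² = 23.
a = 11. Vertices at (h ± a, k).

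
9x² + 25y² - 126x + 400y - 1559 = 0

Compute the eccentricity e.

e = 4/5

9(x² - 14x) + 25(y² + 16y) = 1559
9(x - 7)² + 25(y + 8)² = 1559 + 441 + 1600 = 3600
Divide through by 3600 to get (x - 7)²/400 + (y + 8)²/144 = 1.
Ellipse, center (7, -8), major axis horizontal; a² = 400, b² = 144.
c² = a² - b² = 256, so c = 16.
e = c/a = 16/20 = 4/5.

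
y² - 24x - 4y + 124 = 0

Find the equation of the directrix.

x = -1

Only y is squared. Complete the square in y: (y - 2)² = 24(x - 5).
Vertex (5, 2); 4p = 24 so p = 6. Opens right.
Directrix is the vertical line x = h − p = 5 − (6) = -1.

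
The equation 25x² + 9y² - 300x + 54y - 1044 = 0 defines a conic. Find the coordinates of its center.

(6, -3)

Group the x- and y-terms: 25(x² - 12x) + 9(y² + 6y) = 1044
25(x - 6)² + 9(y + 3)² = 1044 + 900 + 81 = 2025
Divide through by 2025 to get (x - 6)²/81 + (y + 3)²/225 = 1.
Ellipse with center (6, -3).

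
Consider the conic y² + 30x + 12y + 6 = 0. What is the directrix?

Only y is squared. Complete the square in y: (y + 6)² = -30(x - 1).
Vertex (1, -6); 4p = -30 so p = -15/2. Opens left.
Directrix is the vertical line x = h − p = 1 − (-15/2) = 17/2.

x = 17/2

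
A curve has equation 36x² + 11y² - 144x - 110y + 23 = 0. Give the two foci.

Group the x- and y-terms: 36(x² - 4x) + 11(y² - 10y) = -23
Completing the square gives 36(x - 2)² + 11(y - 5)² = -23 + 144 + 275 = 396.
Divide through by 396 to get (x - 2)²/11 + (y - 5)²/36 = 1.
Ellipse, center (2, 5), major axis vertical; a² = 36, b² = 11.
c² = a² - b² = 36 - 11 = 25, so c = 5.
Foci lie on the vertical axis through the center: (h, k ± c).

(2, 0) and (2, 10)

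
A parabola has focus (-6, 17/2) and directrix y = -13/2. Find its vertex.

The vertex is the midpoint between the focus and the directrix along the axis of symmetry.
Axis is vertical (directrix is horizontal). Vertex y-coordinate = (17/2 + (-13/2))/2 = 1; x-coordinate = -6.

(-6, 1)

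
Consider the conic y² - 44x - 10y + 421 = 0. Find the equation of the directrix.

Only y is squared. Complete the square in y: (y - 5)² = 44(x - 9).
Vertex (9, 5); 4p = 44 so p = 11. Opens right.
Directrix is the vertical line x = h − p = 9 − (11) = -2.

x = -2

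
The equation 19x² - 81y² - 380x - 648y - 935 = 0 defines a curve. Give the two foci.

(0, -4) and (20, -4)

Group the x- and y-terms: 19(x² - 20x) -81(y² + 8y) = 935
Completing the square gives 19(x - 10)² -81(y + 4)² = 935 + 1900 - 1296 = 1539.
Divide through by 1539 to get (x - 10)²/81 - (y + 4)²/19 = 1.
Hyperbola, center (10, -4), transverse axis horizontal; a² = 81, b² = 19.
c² = a² + b² = 81 + 19 = 100, so c = 10.
Foci lie on the horizontal axis through the center: (h ± c, k).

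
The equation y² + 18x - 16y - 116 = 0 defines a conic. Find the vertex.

Only y is squared. Complete the square in y: (y - 8)² = -18(x - 10).
Vertex (10, 8); 4p = -18 so p = -9/2. Opens left.

(10, 8)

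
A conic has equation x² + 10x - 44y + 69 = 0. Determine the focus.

Only x is squared. Complete the square in x: (x + 5)² = 44(y - 1).
Vertex (-5, 1); 4p = 44 so p = 11. Opens up.
Focus is p units from the vertex along the axis: (h, k + p).

(-5, 12)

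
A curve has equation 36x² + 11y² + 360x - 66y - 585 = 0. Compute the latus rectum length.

22/3

36(x² + 10x) + 11(y² - 6y) = 585
36(x + 5)² + 11(y - 3)² = 585 + 900 + 99 = 1584
Dividing both sides by 1584: (x + 5)²/44 + (y - 3)²/144 = 1
Ellipse, center (-5, 3), major axis vertical; a² = 144, b² = 44.
Latus rectum length = 2b²/a = 2·44/12 = 22/3.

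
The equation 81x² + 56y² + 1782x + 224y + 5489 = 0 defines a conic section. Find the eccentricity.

e = 5/9

Rearranging, 81(x² + 22x) + 56(y² + 4y) = -5489.
81(x + 11)² + 56(y + 2)² = -5489 + 9801 + 224 = 4536
Divide through by 4536 to get (x + 11)²/56 + (y + 2)²/81 = 1.
Ellipse, center (-11, -2), major axis vertical; a² = 81, b² = 56.
c² = a² - b² = 25, so c = 5.
e = c/a = 5/9.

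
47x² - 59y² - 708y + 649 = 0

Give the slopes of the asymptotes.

√2773/59 and -√2773/59

Collect terms: 47x² -59(y² + 12y) = -649
Complete the square: 47x² -59(y + 6)² = -649 + 0 - 2124 = -2773
Dividing both sides by -2773: (y + 6)²/47 - x²/59 = 1
Hyperbola, center (0, -6), transverse axis vertical; a² = 47, b² = 59.
For a vertical hyperbola the asymptotes have slope ±a/b.
Here that is ±√47/√59 = ±√2773/59.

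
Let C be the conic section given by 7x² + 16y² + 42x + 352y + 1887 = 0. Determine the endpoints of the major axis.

Rearranging, 7(x² + 6x) + 16(y² + 22y) = -1887.
Completing the square gives 7(x + 3)² + 16(y + 11)² = -1887 + 63 + 1936 = 112.
Divide by 112: (x + 3)²/16 + (y + 11)²/7 = 1
Ellipse, center (-3, -11), major axis horizontal; a² = 16, b² = 7.
a = 4. Vertices at (h ± a, k).

(-7, -11) and (1, -11)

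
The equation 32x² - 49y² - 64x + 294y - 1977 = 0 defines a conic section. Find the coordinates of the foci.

Group: 32(x² - 2x) -49(y² - 6y) = 1977
Complete the square in x and y: 32(x - 1)² -49(y - 3)² = 1977 + 32 - 441 = 1568
Divide by 1568: (x - 1)²/49 - (y - 3)²/32 = 1
Hyperbola, center (1, 3), transverse axis horizontal; a² = 49, b² = 32.
c² = a² + b² = 49 + 32 = 81, so c = 9.
Foci lie on the horizontal axis through the center: (h ± c, k).

(-8, 3) and (10, 3)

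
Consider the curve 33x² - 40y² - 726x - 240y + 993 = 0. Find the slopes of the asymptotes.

√330/20 and -√330/20

Collect terms: 33(x² - 22x) -40(y² + 6y) = -993
Complete the square in x and y: 33(x - 11)² -40(y + 3)² = -993 + 3993 - 360 = 2640
Divide through by 2640 to get (x - 11)²/80 - (y + 3)²/66 = 1.
Hyperbola, center (11, -3), transverse axis horizontal; a² = 80, b² = 66.
For a horizontal hyperbola the asymptotes have slope ±b/a.
Here that is ±√66/4√5 = ±√330/20.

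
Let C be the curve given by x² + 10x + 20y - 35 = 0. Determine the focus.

(-5, -2)

Only x is squared. Complete the square in x: (x + 5)² = -20(y - 3).
Vertex (-5, 3); 4p = -20 so p = -5. Opens down.
Focus is p units from the vertex along the axis: (h, k + p).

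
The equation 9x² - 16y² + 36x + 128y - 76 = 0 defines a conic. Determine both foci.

Group: 9(x² + 4x) -16(y² - 8y) = 76
Completing the square gives 9(x + 2)² -16(y - 4)² = 76 + 36 - 256 = -144.
Dividing both sides by -144: (y - 4)²/9 - (x + 2)²/16 = 1
Hyperbola, center (-2, 4), transverse axis vertical; a² = 9, b² = 16.
c² = a² + b² = 9 + 16 = 25, so c = 5.
Foci lie on the vertical axis through the center: (h, k ± c).

(-2, -1) and (-2, 9)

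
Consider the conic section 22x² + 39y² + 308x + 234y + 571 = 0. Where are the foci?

(-7 - √17, -3) and (-7 + √17, -3)

Collect terms: 22(x² + 14x) + 39(y² + 6y) = -571
Complete the square in x and y: 22(x + 7)² + 39(y + 3)² = -571 + 1078 + 351 = 858
Divide by 858: (x + 7)²/39 + (y + 3)²/22 = 1
Ellipse, center (-7, -3), major axis horizontal; a² = 39, b² = 22.
c² = a² - b² = 39 - 22 = 17, so c = √17.
Foci lie on the horizontal axis through the center: (h ± c, k).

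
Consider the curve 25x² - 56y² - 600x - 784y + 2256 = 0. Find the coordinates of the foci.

Group the x- and y-terms: 25(x² - 24x) -56(y² + 14y) = -2256
Completing the square gives 25(x - 12)² -56(y + 7)² = -2256 + 3600 - 2744 = -1400.
Divide by -1400: (y + 7)²/25 - (x - 12)²/56 = 1
Hyperbola, center (12, -7), transverse axis vertical; a² = 25, b² = 56.
c² = a² + b² = 25 + 56 = 81, so c = 9.
Foci lie on the vertical axis through the center: (h, k ± c).

(12, -16) and (12, 2)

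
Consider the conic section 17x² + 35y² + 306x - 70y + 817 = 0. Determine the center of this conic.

17(x² + 18x) + 35(y² - 2y) = -817
Completing the square gives 17(x + 9)² + 35(y - 1)² = -817 + 1377 + 35 = 595.
Divide through by 595 to get (x + 9)²/35 + (y - 1)²/17 = 1.
Ellipse with center (-9, 1).

(-9, 1)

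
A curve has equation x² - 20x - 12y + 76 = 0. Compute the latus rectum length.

Only x is squared. Complete the square in x: (x - 10)² = 12(y + 2).
Vertex (10, -2); 4p = 12 so p = 3. Opens up.
Latus rectum length = |4p| = 12.

12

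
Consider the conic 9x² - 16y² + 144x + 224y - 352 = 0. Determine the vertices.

(-12, 7) and (-4, 7)

9(x² + 16x) -16(y² - 14y) = 352
Complete the square in x and y: 9(x + 8)² -16(y - 7)² = 352 + 576 - 784 = 144
Dividing both sides by 144: (x + 8)²/16 - (y - 7)²/9 = 1
Hyperbola, center (-8, 7), transverse axis horizontal; a² = 16, b² = 9.
a = 4. Vertices at (h ± a, k).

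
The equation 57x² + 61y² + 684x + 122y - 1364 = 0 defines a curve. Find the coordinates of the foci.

(-8, -1) and (-4, -1)

Collect terms: 57(x² + 12x) + 61(y² + 2y) = 1364
Complete the square: 57(x + 6)² + 61(y + 1)² = 1364 + 2052 + 61 = 3477
Divide by 3477: (x + 6)²/61 + (y + 1)²/57 = 1
Ellipse, center (-6, -1), major axis horizontal; a² = 61, b² = 57.
c² = a² - b² = 61 - 57 = 4, so c = 2.
Foci lie on the horizontal axis through the center: (h ± c, k).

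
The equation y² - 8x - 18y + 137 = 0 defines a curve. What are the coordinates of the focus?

Only y is squared. Complete the square in y: (y - 9)² = 8(x - 7).
Vertex (7, 9); 4p = 8 so p = 2. Opens right.
Focus is p units from the vertex along the axis: (h + p, k).

(9, 9)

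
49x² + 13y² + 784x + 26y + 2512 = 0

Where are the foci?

Rearranging, 49(x² + 16x) + 13(y² + 2y) = -2512.
Complete the square in x and y: 49(x + 8)² + 13(y + 1)² = -2512 + 3136 + 13 = 637
Dividing both sides by 637: (x + 8)²/13 + (y + 1)²/49 = 1
Ellipse, center (-8, -1), major axis vertical; a² = 49, b² = 13.
c² = a² - b² = 49 - 13 = 36, so c = 6.
Foci lie on the vertical axis through the center: (h, k ± c).

(-8, -7) and (-8, 5)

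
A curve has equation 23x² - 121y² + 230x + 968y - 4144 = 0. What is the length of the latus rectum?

46/11

Rearranging, 23(x² + 10x) -121(y² - 8y) = 4144.
Complete the square: 23(x + 5)² -121(y - 4)² = 4144 + 575 - 1936 = 2783
Divide by 2783: (x + 5)²/121 - (y - 4)²/23 = 1
Hyperbola, center (-5, 4), transverse axis horizontal; a² = 121, b² = 23.
Latus rectum length = 2b²/a = 2·23/11 = 46/11.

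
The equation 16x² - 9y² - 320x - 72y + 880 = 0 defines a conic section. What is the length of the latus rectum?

64/3

Collect terms: 16(x² - 20x) -9(y² + 8y) = -880
16(x - 10)² -9(y + 4)² = -880 + 1600 - 144 = 576
Dividing both sides by 576: (x - 10)²/36 - (y + 4)²/64 = 1
Hyperbola, center (10, -4), transverse axis horizontal; a² = 36, b² = 64.
Latus rectum length = 2b²/a = 2·64/6 = 64/3.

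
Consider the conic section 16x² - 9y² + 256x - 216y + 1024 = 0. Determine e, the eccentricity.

Group: 16(x² + 16x) -9(y² + 24y) = -1024
16(x + 8)² -9(y + 12)² = -1024 + 1024 - 1296 = -1296
Divide by -1296: (y + 12)²/144 - (x + 8)²/81 = 1
Hyperbola, center (-8, -12), transverse axis vertical; a² = 144, b² = 81.
c² = a² + b² = 225, so c = 15.
e = c/a = 15/12 = 5/4.

e = 5/4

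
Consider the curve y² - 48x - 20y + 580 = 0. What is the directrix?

Only y is squared. Complete the square in y: (y - 10)² = 48(x - 10).
Vertex (10, 10); 4p = 48 so p = 12. Opens right.
Directrix is the vertical line x = h − p = 10 − (12) = -2.

x = -2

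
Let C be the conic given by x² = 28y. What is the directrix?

y = -7

Vertex (0, 0); 4p = 28 so p = 7. Opens up.
Directrix is the horizontal line y = k − p = 0 − (7) = -7.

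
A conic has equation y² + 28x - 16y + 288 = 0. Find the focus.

Only y is squared. Complete the square in y: (y - 8)² = -28(x + 8).
Vertex (-8, 8); 4p = -28 so p = -7. Opens left.
Focus is p units from the vertex along the axis: (h + p, k).

(-15, 8)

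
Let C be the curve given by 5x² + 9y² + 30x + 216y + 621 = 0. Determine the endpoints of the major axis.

Collect terms: 5(x² + 6x) + 9(y² + 24y) = -621
Completing the square gives 5(x + 3)² + 9(y + 12)² = -621 + 45 + 1296 = 720.
Divide through by 720 to get (x + 3)²/144 + (y + 12)²/80 = 1.
Ellipse, center (-3, -12), major axis horizontal; a² = 144, b² = 80.
a = 12. Vertices at (h ± a, k).

(-15, -12) and (9, -12)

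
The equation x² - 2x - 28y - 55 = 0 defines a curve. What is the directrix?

y = -9

Only x is squared. Complete the square in x: (x - 1)² = 28(y + 2).
Vertex (1, -2); 4p = 28 so p = 7. Opens up.
Directrix is the horizontal line y = k − p = -2 − (7) = -9.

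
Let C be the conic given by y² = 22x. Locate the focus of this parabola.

(11/2, 0)

Vertex (0, 0); 4p = 22 so p = 11/2. Opens right.
Focus is p units from the vertex along the axis: (h + p, k).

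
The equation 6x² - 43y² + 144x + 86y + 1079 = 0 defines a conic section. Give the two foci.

(-12, -6) and (-12, 8)

Group: 6(x² + 24x) -43(y² - 2y) = -1079
Complete the square in x and y: 6(x + 12)² -43(y - 1)² = -1079 + 864 - 43 = -258
Dividing both sides by -258: (y - 1)²/6 - (x + 12)²/43 = 1
Hyperbola, center (-12, 1), transverse axis vertical; a² = 6, b² = 43.
c² = a² + b² = 6 + 43 = 49, so c = 7.
Foci lie on the vertical axis through the center: (h, k ± c).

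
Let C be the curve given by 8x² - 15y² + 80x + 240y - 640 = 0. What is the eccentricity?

8(x² + 10x) -15(y² - 16y) = 640
Complete the square in x and y: 8(x + 5)² -15(y - 8)² = 640 + 200 - 960 = -120
Divide through by -120 to get (y - 8)²/8 - (x + 5)²/15 = 1.
Hyperbola, center (-5, 8), transverse axis vertical; a² = 8, b² = 15.
c² = a² + b² = 23, so c = √23.
e = c/a = √23/2√2 = √46/4.

e = √46/4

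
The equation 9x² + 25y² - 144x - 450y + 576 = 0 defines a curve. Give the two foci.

(-4, 9) and (20, 9)

9(x² - 16x) + 25(y² - 18y) = -576
9(x - 8)² + 25(y - 9)² = -576 + 576 + 2025 = 2025
Divide through by 2025 to get (x - 8)²/225 + (y - 9)²/81 = 1.
Ellipse, center (8, 9), major axis horizontal; a² = 225, b² = 81.
c² = a² - b² = 225 - 81 = 144, so c = 12.
Foci lie on the horizontal axis through the center: (h ± c, k).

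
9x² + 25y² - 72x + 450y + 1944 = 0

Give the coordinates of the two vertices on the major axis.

9(x² - 8x) + 25(y² + 18y) = -1944
Complete the square: 9(x - 4)² + 25(y + 9)² = -1944 + 144 + 2025 = 225
Divide through by 225 to get (x - 4)²/25 + (y + 9)²/9 = 1.
Ellipse, center (4, -9), major axis horizontal; a² = 25, b² = 9.
a = 5. Vertices at (h ± a, k).

(-1, -9) and (9, -9)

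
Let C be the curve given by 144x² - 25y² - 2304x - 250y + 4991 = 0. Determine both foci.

(-5, -5) and (21, -5)

Group the x- and y-terms: 144(x² - 16x) -25(y² + 10y) = -4991
144(x - 8)² -25(y + 5)² = -4991 + 9216 - 625 = 3600
Divide through by 3600 to get (x - 8)²/25 - (y + 5)²/144 = 1.
Hyperbola, center (8, -5), transverse axis horizontal; a² = 25, b² = 144.
c² = a² + b² = 25 + 144 = 169, so c = 13.
Foci lie on the horizontal axis through the center: (h ± c, k).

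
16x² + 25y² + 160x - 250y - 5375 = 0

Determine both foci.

Collect terms: 16(x² + 10x) + 25(y² - 10y) = 5375
Complete the square: 16(x + 5)² + 25(y - 5)² = 5375 + 400 + 625 = 6400
Dividing both sides by 6400: (x + 5)²/400 + (y - 5)²/256 = 1
Ellipse, center (-5, 5), major axis horizontal; a² = 400, b² = 256.
c² = a² - b² = 400 - 256 = 144, so c = 12.
Foci lie on the horizontal axis through the center: (h ± c, k).

(-17, 5) and (7, 5)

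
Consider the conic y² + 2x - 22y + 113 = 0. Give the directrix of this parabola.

Only y is squared. Complete the square in y: (y - 11)² = -2(x - 4).
Vertex (4, 11); 4p = -2 so p = -1/2. Opens left.
Directrix is the vertical line x = h − p = 4 − (-1/2) = 9/2.

x = 9/2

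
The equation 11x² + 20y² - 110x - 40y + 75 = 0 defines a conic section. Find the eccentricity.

Group: 11(x² - 10x) + 20(y² - 2y) = -75
Complete the square: 11(x - 5)² + 20(y - 1)² = -75 + 275 + 20 = 220
Divide through by 220 to get (x - 5)²/20 + (y - 1)²/11 = 1.
Ellipse, center (5, 1), major axis horizontal; a² = 20, b² = 11.
c² = a² - b² = 9, so c = 3.
e = c/a = 3/2√5 = 3√5/10.

e = 3√5/10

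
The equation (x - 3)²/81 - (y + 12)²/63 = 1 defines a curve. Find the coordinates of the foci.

(-9, -12) and (15, -12)

Center (3, -12). The positive term is the x-term, so the transverse axis is horizontal; a² = 81, b² = 63.
c² = a² + b² = 81 + 63 = 144, so c = 12.
Foci lie on the horizontal axis through the center: (h ± c, k).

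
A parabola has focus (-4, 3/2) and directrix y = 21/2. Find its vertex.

(-4, 6)

The vertex is the midpoint between the focus and the directrix along the axis of symmetry.
Axis is vertical (directrix is horizontal). Vertex y-coordinate = (3/2 + 21/2)/2 = 6; x-coordinate = -4.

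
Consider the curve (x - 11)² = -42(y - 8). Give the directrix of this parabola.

Vertex (11, 8); 4p = -42 so p = -21/2. Opens down.
Directrix is the horizontal line y = k − p = 8 − (-21/2) = 37/2.

y = 37/2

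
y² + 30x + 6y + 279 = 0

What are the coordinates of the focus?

Only y is squared. Complete the square in y: (y + 3)² = -30(x + 9).
Vertex (-9, -3); 4p = -30 so p = -15/2. Opens left.
Focus is p units from the vertex along the axis: (h + p, k).

(-33/2, -3)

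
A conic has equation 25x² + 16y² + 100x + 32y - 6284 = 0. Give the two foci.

Collect terms: 25(x² + 4x) + 16(y² + 2y) = 6284
Completing the square gives 25(x + 2)² + 16(y + 1)² = 6284 + 100 + 16 = 6400.
Divide by 6400: (x + 2)²/256 + (y + 1)²/400 = 1
Ellipse, center (-2, -1), major axis vertical; a² = 400, b² = 256.
c² = a² - b² = 400 - 256 = 144, so c = 12.
Foci lie on the vertical axis through the center: (h, k ± c).

(-2, -13) and (-2, 11)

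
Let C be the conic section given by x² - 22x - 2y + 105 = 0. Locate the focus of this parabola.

Only x is squared. Complete the square in x: (x - 11)² = 2(y + 8).
Vertex (11, -8); 4p = 2 so p = 1/2. Opens up.
Focus is p units from the vertex along the axis: (h, k + p).

(11, -15/2)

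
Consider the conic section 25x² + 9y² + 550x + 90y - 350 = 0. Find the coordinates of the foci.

(-11, -21) and (-11, 11)

Group the x- and y-terms: 25(x² + 22x) + 9(y² + 10y) = 350
Complete the square in x and y: 25(x + 11)² + 9(y + 5)² = 350 + 3025 + 225 = 3600
Dividing both sides by 3600: (x + 11)²/144 + (y + 5)²/400 = 1
Ellipse, center (-11, -5), major axis vertical; a² = 400, b² = 144.
c² = a² - b² = 400 - 144 = 256, so c = 16.
Foci lie on the vertical axis through the center: (h, k ± c).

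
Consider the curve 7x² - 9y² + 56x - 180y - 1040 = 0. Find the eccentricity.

e = 4/3

Group: 7(x² + 8x) -9(y² + 20y) = 1040
Complete the square in x and y: 7(x + 4)² -9(y + 10)² = 1040 + 112 - 900 = 252
Divide through by 252 to get (x + 4)²/36 - (y + 10)²/28 = 1.
Hyperbola, center (-4, -10), transverse axis horizontal; a² = 36, b² = 28.
c² = a² + b² = 64, so c = 8.
e = c/a = 8/6 = 4/3.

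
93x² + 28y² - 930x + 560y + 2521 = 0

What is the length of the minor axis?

4√7

Group: 93(x² - 10x) + 28(y² + 20y) = -2521
Complete the square in x and y: 93(x - 5)² + 28(y + 10)² = -2521 + 2325 + 2800 = 2604
Dividing both sides by 2604: (x - 5)²/28 + (y + 10)²/93 = 1
Ellipse, center (5, -10), major axis vertical; a² = 93, b² = 28.
b² = 28 so b = 2√7; the minor axis has length 2b = 4√7.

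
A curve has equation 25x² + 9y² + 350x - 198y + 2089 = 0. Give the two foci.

(-7, 7) and (-7, 15)

25(x² + 14x) + 9(y² - 22y) = -2089
Completing the square gives 25(x + 7)² + 9(y - 11)² = -2089 + 1225 + 1089 = 225.
Dividing both sides by 225: (x + 7)²/9 + (y - 11)²/25 = 1
Ellipse, center (-7, 11), major axis vertical; a² = 25, b² = 9.
c² = a² - b² = 25 - 9 = 16, so c = 4.
Foci lie on the vertical axis through the center: (h, k ± c).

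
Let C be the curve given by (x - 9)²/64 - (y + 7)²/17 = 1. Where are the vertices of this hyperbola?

(1, -7) and (17, -7)

Center (9, -7). The positive term is the x-term, so the transverse axis is horizontal; a² = 64, b² = 17.
a = 8. Vertices at (h ± a, k).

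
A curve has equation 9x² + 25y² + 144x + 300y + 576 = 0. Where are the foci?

9(x² + 16x) + 25(y² + 12y) = -576
Complete the square in x and y: 9(x + 8)² + 25(y + 6)² = -576 + 576 + 900 = 900
Divide by 900: (x + 8)²/100 + (y + 6)²/36 = 1
Ellipse, center (-8, -6), major axis horizontal; a² = 100, b² = 36.
c² = a² - b² = 100 - 36 = 64, so c = 8.
Foci lie on the horizontal axis through the center: (h ± c, k).

(-16, -6) and (0, -6)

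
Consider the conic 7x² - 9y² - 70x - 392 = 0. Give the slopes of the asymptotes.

Collect terms: 7(x² - 10x) -9y² = 392
Completing the square gives 7(x - 5)² -9y² = 392 + 175 + 0 = 567.
Dividing both sides by 567: (x - 5)²/81 - y²/63 = 1
Hyperbola, center (5, 0), transverse axis horizontal; a² = 81, b² = 63.
For a horizontal hyperbola the asymptotes have slope ±b/a.
Here that is ±3√7/9 = ±√7/3.

√7/3 and -√7/3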